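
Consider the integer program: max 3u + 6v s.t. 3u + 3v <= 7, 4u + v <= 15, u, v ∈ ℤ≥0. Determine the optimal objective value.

The continuous relaxation peaks at (0, 2.33) with value 14.00; rounding to a feasible lattice point costs some objective.
(u,v)=(0,2) is feasible, giving 12.
(u,v)=(1,1) is feasible, giving 9.
(u,v)=(0,1) is feasible, giving 6.
No feasible integer point exceeds 12.

12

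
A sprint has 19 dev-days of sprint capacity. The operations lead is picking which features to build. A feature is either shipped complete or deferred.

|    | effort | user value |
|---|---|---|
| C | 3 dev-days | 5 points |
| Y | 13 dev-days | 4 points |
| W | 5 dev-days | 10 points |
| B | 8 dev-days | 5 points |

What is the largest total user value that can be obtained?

Treat it as a binary knapsack problem.
Allowing fractional choices, the relaxed optimum would be about 20.9, but features are indivisible.
C + W: effort 3 + 5 = 8 ≤ 19, user value 5 + 10 = 15.
C + W + B: effort 3 + 5 + 8 = 16 ≤ 19, user value 5 + 10 + 5 = 20.
Best is C, W, and B with total user value 20.

20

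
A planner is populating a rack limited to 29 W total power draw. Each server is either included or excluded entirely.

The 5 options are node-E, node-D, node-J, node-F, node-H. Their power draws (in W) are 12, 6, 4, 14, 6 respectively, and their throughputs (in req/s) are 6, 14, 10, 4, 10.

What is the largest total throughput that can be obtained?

40

Treat it as a binary knapsack problem.
node-E + node-D + node-J: power draw 12 + 6 + 4 = 22 ≤ 29, throughput 6 + 14 + 10 = 30.
node-E + node-D + node-J + node-H: power draw 12 + 6 + 4 + 6 = 28 ≤ 29, throughput 6 + 14 + 10 + 10 = 40.
node-D + node-J + node-H: power draw 6 + 4 + 6 = 16 ≤ 29, throughput 14 + 10 + 10 = 34.
Best is node-E, node-D, node-J, and node-H with total throughput 40.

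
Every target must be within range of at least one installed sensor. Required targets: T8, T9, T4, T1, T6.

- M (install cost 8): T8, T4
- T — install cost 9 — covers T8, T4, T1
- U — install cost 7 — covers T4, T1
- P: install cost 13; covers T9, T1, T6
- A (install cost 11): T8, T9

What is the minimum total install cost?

21

Choose M and P: together they cover T8, T9, T4, T1, T6 — every target.
Total install cost: 8 + 13 = 21.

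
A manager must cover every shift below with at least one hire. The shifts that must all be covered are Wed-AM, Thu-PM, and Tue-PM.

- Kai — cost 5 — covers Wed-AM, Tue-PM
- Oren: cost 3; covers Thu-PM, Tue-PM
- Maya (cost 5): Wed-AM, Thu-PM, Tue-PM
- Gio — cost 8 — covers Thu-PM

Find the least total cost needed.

This is a weighted set-cover instance.
The greedy cost-per-new-shift heuristic would pick Oren and Kai for 8, but a cheaper cover exists.
Maya alone covers Wed-AM, Thu-PM, Tue-PM — every shift.
Total cost: 5.
No cover costs less than 5.

5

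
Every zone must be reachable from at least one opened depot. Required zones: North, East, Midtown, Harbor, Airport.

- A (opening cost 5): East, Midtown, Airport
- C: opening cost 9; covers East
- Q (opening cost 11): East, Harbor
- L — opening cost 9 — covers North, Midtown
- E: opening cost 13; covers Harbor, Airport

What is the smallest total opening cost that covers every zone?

25

Choose A, Q, and L: together they cover North, East, Midtown, Harbor, Airport — every zone.
Total opening cost: 5 + 11 + 9 = 25.
No cover costs less than 25.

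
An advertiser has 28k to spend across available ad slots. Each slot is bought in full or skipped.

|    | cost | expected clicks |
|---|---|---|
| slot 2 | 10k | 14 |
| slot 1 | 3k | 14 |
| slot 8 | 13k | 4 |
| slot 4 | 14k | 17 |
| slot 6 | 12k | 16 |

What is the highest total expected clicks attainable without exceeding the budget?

Allowing fractional choices, the relaxed optimum would be about 47.6, but ad slots are indivisible.
slot 2 + slot 1 + slot 4: cost 10 + 3 + 14 = 27 ≤ 28, expected clicks 14 + 14 + 17 = 45.
slot 2 + slot 1 + slot 6: cost 10 + 3 + 12 = 25 ≤ 28, expected clicks 14 + 14 + 16 = 44.
Best is slot 2, slot 1, and slot 4 with total expected clicks 45.

45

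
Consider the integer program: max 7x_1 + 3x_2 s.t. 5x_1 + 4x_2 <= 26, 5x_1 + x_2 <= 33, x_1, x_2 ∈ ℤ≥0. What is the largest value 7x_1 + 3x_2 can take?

The continuous relaxation peaks at (5.2, 0) with value 36.40; rounding to a feasible lattice point costs some objective.
(x_1,x_2)=(5,0): 5·5+4·0=25≤26, 5·5+1·0=25≤33, objective 35.
(x_1,x_2)=(4,1): 5·4+4·1=24≤26, 5·4+1·1=21≤33, objective 31.
(x_1,x_2)=(4,0): 5·4+4·0=20≤26, 5·4+1·0=20≤33, objective 28.
The best lattice point is (5,0), giving 35.

35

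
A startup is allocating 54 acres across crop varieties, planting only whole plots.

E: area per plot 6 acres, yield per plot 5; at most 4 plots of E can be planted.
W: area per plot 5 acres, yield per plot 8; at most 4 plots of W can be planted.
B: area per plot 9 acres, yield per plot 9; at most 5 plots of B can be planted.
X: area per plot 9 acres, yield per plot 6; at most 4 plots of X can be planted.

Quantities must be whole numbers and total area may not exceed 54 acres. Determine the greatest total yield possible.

This is a bounded integer knapsack.
Take 1×E, 4×W, and 3×B: area 53 ≤ 54, yield 1·5 + 4·8 + 3·9 = 64.
W has the best ratio (8/5) and is taken to its limit of 4; remaining capacity is filled optimally with the others.

64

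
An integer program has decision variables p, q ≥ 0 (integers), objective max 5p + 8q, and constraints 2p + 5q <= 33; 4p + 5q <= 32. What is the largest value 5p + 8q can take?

(p,q)=(0,6) is feasible, giving 48.
(p,q)=(1,5) is feasible, giving 45.
(p,q)=(0,5) is feasible, giving 40.
No feasible integer point exceeds 48.

48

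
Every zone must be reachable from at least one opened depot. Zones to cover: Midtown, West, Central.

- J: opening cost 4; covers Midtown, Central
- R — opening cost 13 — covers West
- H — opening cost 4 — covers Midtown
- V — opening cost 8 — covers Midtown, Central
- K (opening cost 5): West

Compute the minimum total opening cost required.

9

This is a weighted set-cover instance.
Choose J and K: together they cover Midtown, West, Central — every zone.
Total opening cost: 4 + 5 = 9.
No cover costs less than 9.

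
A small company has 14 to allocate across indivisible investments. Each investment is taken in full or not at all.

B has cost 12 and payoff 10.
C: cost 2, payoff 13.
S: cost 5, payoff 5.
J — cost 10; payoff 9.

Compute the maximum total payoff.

Allowing fractional choices, the relaxed optimum would be about 24.3, but investments are indivisible.
C + S: cost 2 + 5 = 7 ≤ 14, payoff 13 + 5 = 18.
C + J: cost 2 + 10 = 12 ≤ 14, payoff 13 + 9 = 22.
B + C: cost 12 + 2 = 14 ≤ 14, payoff 10 + 13 = 23.
Best is B and C with total payoff 23.

23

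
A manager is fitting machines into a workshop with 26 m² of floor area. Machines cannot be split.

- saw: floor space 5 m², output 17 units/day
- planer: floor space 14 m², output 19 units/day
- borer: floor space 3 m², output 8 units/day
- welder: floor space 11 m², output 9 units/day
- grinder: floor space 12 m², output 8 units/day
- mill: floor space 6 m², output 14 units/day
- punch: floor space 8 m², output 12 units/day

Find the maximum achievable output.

51

saw + planer + mill: floor space 5 + 14 + 6 = 25 ≤ 26, output 17 + 19 + 14 = 50.
saw + borer + mill + punch: floor space 5 + 3 + 6 + 8 = 22 ≤ 26, output 17 + 8 + 14 + 12 = 51.
Best is saw, borer, mill, and punch with total output 51.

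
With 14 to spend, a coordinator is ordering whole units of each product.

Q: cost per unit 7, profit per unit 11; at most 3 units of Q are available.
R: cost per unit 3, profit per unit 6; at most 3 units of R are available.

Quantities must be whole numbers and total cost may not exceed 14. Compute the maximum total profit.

Take 1×Q and 2×R: cost 13 ≤ 14, profit 1·11 + 2·6 = 23.
No other integer combination yields more.

23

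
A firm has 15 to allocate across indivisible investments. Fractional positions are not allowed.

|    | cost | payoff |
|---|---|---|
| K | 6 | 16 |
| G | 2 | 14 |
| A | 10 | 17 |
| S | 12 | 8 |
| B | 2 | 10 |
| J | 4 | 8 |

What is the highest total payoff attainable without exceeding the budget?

This is a 0-1 knapsack instance.
G + A + B: cost 2 + 10 + 2 = 14 ≤ 15, payoff 14 + 17 + 10 = 41.
K + G + B + J: cost 6 + 2 + 2 + 4 = 14 ≤ 15, payoff 16 + 14 + 10 + 8 = 48.
Best is K, G, B, and J with total payoff 48.

48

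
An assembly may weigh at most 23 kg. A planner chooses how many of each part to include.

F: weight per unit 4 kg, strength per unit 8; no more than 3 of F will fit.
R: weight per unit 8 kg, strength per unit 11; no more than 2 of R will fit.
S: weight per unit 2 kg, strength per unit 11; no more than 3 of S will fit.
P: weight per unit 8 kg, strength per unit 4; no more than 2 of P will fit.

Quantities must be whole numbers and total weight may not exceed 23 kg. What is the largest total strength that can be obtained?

3×F and 3×S: weight 18 ≤ 23, strength 3·8 + 3·11 = 57.
2×F, 1×R, and 3×S: weight 22 ≤ 23, strength 2·8 + 1·11 + 3·11 = 60.
Best is 60.

60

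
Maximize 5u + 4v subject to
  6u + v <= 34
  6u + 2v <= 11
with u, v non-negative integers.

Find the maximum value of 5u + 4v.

20

Relaxing integrality, the LP optimum is 22.00 at (u,v) = (0, 5.5), which is not an integer point.
(u,v)=(0,5): 6·0+1·5=5≤34, 6·0+2·5=10≤11, objective 20.
(u,v)=(0,4): 6·0+1·4=4≤34, 6·0+2·4=8≤11, objective 16.
The best lattice point is (0,5), giving 20.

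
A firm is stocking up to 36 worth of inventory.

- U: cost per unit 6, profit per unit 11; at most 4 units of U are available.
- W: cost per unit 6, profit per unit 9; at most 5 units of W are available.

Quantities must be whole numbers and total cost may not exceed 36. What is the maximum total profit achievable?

62

U has the best ratio (11/6); taking only U gives at most 4×11 = 44 (stopped by the supply cap of 4).
Mixing does better — 4×U and 2×W: cost 36 ≤ 36, profit 4·11 + 2·9 = 62.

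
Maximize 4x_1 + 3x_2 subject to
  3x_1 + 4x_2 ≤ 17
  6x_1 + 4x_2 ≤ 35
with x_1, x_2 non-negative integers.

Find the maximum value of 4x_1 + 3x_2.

(x_1,x_2)=(5,0): 3·5+4·0=15≤17, 6·5+4·0=30≤35, objective 20.
(x_1,x_2)=(4,1): 3·4+4·1=16≤17, 6·4+4·1=28≤35, objective 19.
(x_1,x_2)=(4,0): 3·4+4·0=12≤17, 6·4+4·0=24≤35, objective 16.
Maximum is 20 at (x_1,x_2)=(5,0).

20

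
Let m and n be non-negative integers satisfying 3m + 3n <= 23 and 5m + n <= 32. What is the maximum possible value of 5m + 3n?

The continuous relaxation peaks at (6.08, 1.58) with value 35.17; rounding to a feasible lattice point costs some objective.
(m,n)=(6,1): 3·6+3·1=21≤23, 5·6+1·1=31≤32, objective 33.
(m,n)=(5,2): 3·5+3·2=21≤23, 5·5+1·2=27≤32, objective 31.
The best lattice point is (6,1), giving 33.

33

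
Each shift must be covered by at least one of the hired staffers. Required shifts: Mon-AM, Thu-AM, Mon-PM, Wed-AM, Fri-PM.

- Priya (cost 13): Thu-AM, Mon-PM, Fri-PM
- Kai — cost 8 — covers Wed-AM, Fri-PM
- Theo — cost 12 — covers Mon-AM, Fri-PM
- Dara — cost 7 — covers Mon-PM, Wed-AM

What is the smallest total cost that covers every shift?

This is a weighted set-cover instance.
Choose Priya, Theo, and Dara: together they cover Mon-AM, Thu-AM, Mon-PM, Wed-AM, Fri-PM — every shift.
Total cost: 13 + 12 + 7 = 32.
No cover costs less than 32.

32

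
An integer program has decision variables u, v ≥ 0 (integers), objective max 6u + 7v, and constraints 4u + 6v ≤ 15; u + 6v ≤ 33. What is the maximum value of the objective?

(u,v)=(2,1) is feasible, giving 19.
(u,v)=(3,0) is feasible, giving 18.
(u,v)=(1,1) is feasible, giving 13.
Maximum is 19 at (u,v)=(2,1).

19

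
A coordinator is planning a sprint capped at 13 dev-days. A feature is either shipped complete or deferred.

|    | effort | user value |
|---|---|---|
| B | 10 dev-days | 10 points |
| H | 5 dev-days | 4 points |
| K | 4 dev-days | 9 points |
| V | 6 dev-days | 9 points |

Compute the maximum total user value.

Take K and V: effort 4 + 6 = 10 ≤ 13, user value 9 + 9 = 18.
No other feasible combination does better.

18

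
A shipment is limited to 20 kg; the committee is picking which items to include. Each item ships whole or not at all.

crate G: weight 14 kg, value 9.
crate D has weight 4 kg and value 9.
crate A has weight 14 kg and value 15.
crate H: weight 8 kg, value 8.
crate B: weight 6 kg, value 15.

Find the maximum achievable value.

This is an integer program with binary decision variables.
crate A + crate B: weight 14 + 6 = 20 ≤ 20, value 15 + 15 = 30.
crate D + crate H + crate B: weight 4 + 8 + 6 = 18 ≤ 20, value 9 + 8 + 15 = 32.
Best is crate D, crate H, and crate B with total value 32.

32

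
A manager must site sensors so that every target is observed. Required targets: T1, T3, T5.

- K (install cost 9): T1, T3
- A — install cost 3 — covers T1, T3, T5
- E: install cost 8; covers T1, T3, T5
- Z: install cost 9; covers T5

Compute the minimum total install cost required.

3

A alone covers T1, T3, T5 — every target.
Total install cost: 3.
No cover costs less than 3.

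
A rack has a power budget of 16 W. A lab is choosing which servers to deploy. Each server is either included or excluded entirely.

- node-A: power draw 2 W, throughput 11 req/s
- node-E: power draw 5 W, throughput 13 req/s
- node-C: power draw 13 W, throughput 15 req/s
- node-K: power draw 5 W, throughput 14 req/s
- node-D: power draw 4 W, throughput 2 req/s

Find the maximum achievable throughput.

Take node-A, node-E, node-K, and node-D: power draw 2 + 5 + 5 + 4 = 16 ≤ 16, throughput 11 + 13 + 14 + 2 = 40.
No other feasible combination does better.

40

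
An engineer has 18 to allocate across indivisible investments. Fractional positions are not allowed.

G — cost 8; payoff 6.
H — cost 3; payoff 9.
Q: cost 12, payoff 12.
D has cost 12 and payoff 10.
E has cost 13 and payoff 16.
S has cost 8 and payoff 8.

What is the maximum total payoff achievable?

Take H and E: cost 3 + 13 = 16 ≤ 18, payoff 9 + 16 = 25.
No other feasible combination does better.

25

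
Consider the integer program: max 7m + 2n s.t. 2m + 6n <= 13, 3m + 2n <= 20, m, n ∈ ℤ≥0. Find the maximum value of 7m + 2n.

(m,n)=(6,0): 2·6+6·0=12≤13, 3·6+2·0=18≤20, objective 42.
(m,n)=(5,0): 2·5+6·0=10≤13, 3·5+2·0=15≤20, objective 35.
No feasible integer point exceeds 42.

42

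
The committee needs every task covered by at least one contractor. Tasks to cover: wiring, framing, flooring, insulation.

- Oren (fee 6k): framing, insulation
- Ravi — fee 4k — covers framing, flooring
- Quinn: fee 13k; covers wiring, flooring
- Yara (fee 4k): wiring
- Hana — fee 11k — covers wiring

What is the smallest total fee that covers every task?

14

Choose Oren, Ravi, and Yara: together they cover wiring, framing, flooring, insulation — every task.
Total fee: 6 + 4 + 4 = 14.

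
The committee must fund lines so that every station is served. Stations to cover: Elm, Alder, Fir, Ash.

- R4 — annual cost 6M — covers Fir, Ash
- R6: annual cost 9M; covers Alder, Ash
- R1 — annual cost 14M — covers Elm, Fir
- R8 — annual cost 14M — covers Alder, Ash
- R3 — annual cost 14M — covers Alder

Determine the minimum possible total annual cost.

Choose R6 and R1: together they cover Elm, Alder, Fir, Ash — every station.
Total annual cost: 9 + 14 = 23.

23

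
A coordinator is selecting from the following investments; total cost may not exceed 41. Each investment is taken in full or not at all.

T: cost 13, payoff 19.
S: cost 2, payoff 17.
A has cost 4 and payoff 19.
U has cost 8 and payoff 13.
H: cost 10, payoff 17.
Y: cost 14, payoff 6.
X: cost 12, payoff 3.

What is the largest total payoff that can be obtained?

Take T, S, A, U, and H: cost 13 + 2 + 4 + 8 + 10 = 37 ≤ 41, payoff 19 + 17 + 19 + 13 + 17 = 85.
No other feasible combination does better.

85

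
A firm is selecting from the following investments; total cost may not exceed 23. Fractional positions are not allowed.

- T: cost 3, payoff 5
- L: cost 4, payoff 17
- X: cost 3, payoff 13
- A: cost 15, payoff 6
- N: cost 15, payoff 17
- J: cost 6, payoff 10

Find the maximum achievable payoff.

47

This is a 0-1 knapsack instance.
Take L, X, and N: cost 4 + 3 + 15 = 22 ≤ 23, payoff 17 + 13 + 17 = 47.
No other feasible combination does better.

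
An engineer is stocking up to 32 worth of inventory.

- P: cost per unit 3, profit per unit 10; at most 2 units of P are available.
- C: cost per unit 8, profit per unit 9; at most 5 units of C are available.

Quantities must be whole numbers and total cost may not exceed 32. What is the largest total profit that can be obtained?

47

P has the best ratio (10/3); taking only P gives at most 2×10 = 20 (stopped by the supply cap of 2).
Mixing does better — 2×P and 3×C: cost 30 ≤ 32, profit 2·10 + 3·9 = 47.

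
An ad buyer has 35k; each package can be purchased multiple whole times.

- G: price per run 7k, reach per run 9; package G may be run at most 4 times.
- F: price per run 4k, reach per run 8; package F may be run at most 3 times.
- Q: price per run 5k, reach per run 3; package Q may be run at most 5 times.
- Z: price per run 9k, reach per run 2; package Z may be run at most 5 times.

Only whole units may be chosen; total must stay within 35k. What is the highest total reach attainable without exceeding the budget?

F has the best ratio (8/4); taking only F gives at most 3×8 = 24 (stopped by the supply cap of 3).
Mixing does better — 3×G and 3×F: price 33 ≤ 35, reach 3·9 + 3·8 = 51.

51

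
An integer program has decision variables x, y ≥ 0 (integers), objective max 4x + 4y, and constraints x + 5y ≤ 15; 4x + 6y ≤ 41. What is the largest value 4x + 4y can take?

40

Relaxing integrality, the LP optimum is 41.00 at (x,y) = (10.2, 0), which is not an integer point.
(x,y)=(10,0): 1·10+5·0=10≤15, 4·10+6·0=40≤41, objective 40.
(x,y)=(9,0): 1·9+5·0=9≤15, 4·9+6·0=36≤41, objective 36.
Maximum is 40 at (x,y)=(10,0).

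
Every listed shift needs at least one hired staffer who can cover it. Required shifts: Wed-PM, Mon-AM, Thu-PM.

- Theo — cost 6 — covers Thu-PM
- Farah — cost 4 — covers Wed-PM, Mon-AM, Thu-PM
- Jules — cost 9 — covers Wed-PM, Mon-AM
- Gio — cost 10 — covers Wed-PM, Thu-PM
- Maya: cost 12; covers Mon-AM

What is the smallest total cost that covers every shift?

4

This is a weighted set-cover instance.
Farah alone covers Wed-PM, Mon-AM, Thu-PM — every shift.
Total cost: 4.
No cover costs less than 4.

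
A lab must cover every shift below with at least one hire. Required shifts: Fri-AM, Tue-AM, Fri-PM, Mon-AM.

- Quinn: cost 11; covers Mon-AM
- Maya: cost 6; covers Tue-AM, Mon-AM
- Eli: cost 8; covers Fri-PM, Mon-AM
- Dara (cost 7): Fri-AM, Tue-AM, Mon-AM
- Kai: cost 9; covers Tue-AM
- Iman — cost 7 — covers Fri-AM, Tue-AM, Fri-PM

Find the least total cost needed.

Choose Maya and Iman: together they cover Fri-AM, Tue-AM, Fri-PM, Mon-AM — every shift.
Total cost: 6 + 7 = 13.

13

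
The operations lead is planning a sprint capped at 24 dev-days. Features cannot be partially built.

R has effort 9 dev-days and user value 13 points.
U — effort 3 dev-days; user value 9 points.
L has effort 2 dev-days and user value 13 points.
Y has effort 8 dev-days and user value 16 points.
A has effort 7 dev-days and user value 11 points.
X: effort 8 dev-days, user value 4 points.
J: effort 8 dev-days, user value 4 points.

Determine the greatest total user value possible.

U + L + Y + A: effort 3 + 2 + 8 + 7 = 20 ≤ 24, user value 9 + 13 + 16 + 11 = 49.
R + U + L + A: effort 9 + 3 + 2 + 7 = 21 ≤ 24, user value 13 + 9 + 13 + 11 = 46.
R + U + L + Y: effort 9 + 3 + 2 + 8 = 22 ≤ 24, user value 13 + 9 + 13 + 16 = 51.
Best is R, U, L, and Y with total user value 51.

51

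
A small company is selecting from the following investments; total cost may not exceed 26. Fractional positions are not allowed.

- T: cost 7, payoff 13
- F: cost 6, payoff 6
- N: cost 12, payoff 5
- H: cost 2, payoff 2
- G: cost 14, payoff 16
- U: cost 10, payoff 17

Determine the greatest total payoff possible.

38

H + G + U: cost 2 + 14 + 10 = 26 ≤ 26, payoff 2 + 16 + 17 = 35.
T + F + U: cost 7 + 6 + 10 = 23 ≤ 26, payoff 13 + 6 + 17 = 36.
T + F + H + U: cost 7 + 6 + 2 + 10 = 25 ≤ 26, payoff 13 + 6 + 2 + 17 = 38.
Best is T, F, H, and U with total payoff 38.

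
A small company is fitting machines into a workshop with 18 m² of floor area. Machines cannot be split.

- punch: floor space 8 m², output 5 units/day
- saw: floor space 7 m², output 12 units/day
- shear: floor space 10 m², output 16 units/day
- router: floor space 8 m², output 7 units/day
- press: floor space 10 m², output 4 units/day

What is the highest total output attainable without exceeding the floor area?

Allowing fractional choices, the relaxed optimum would be about 28.9, but machines are indivisible.
saw + shear: floor space 7 + 10 = 17 ≤ 18, output 12 + 16 = 28.
shear + router: floor space 10 + 8 = 18 ≤ 18, output 16 + 7 = 23.
punch + shear: floor space 8 + 10 = 18 ≤ 18, output 5 + 16 = 21.
Best is saw and shear with total output 28.

28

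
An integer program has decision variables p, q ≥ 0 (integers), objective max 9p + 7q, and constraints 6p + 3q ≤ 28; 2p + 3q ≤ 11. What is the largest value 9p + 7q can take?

43

(p,q)=(4,1) is feasible, giving 43.
(p,q)=(4,0) is feasible, giving 36.
Maximum is 43 at (p,q)=(4,1).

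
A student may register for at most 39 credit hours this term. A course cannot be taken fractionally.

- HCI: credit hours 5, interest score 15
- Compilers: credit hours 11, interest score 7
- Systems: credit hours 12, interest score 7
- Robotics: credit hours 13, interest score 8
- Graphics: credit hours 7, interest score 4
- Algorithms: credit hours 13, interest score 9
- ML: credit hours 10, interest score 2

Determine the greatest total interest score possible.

HCI + Robotics + Graphics + Algorithms: credit hours 5 + 13 + 7 + 13 = 38 ≤ 39, interest score 15 + 8 + 4 + 9 = 36.
HCI + Systems + Graphics + Algorithms: credit hours 5 + 12 + 7 + 13 = 37 ≤ 39, interest score 15 + 7 + 4 + 9 = 35.
HCI + Compilers + Graphics + Algorithms: credit hours 5 + 11 + 7 + 13 = 36 ≤ 39, interest score 15 + 7 + 4 + 9 = 35.
Best is HCI, Robotics, Graphics, and Algorithms with total interest score 36.

36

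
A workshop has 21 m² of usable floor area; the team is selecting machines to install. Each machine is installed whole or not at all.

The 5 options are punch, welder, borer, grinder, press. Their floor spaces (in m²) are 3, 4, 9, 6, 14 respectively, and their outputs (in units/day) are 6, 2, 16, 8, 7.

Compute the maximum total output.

30

punch + borer + grinder: floor space 3 + 9 + 6 = 18 ≤ 21, output 6 + 16 + 8 = 30.
welder + borer + grinder: floor space 4 + 9 + 6 = 19 ≤ 21, output 2 + 16 + 8 = 26.
Best is punch, borer, and grinder with total output 30.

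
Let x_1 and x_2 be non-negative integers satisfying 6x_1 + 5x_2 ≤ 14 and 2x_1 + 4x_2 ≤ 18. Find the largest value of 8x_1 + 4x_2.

16

The continuous relaxation peaks at (2.33, 0) with value 18.67; rounding to a feasible lattice point costs some objective.
(x_1,x_2)=(2,0): 6·2+5·0=12≤14, 2·2+4·0=4≤18, objective 16.
(x_1,x_2)=(1,1): 6·1+5·1=11≤14, 2·1+4·1=6≤18, objective 12.
(x_1,x_2)=(1,0): 6·1+5·0=6≤14, 2·1+4·0=2≤18, objective 8.
Maximum is 16 at (x_1,x_2)=(2,0).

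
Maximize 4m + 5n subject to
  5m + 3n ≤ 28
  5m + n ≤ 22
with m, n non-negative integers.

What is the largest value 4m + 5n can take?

45

The continuous relaxation peaks at (0, 9.33) with value 46.67; rounding to a feasible lattice point costs some objective.
(m,n)=(0,9): 5·0+3·9=27≤28, 5·0+1·9=9≤22, objective 45.
(m,n)=(0,8): 5·0+3·8=24≤28, 5·0+1·8=8≤22, objective 40.
No feasible integer point exceeds 45.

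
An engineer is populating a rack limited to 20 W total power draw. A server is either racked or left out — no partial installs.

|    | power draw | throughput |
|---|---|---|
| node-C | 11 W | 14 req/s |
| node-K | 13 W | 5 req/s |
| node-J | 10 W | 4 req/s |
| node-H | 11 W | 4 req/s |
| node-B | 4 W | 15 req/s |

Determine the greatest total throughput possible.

Allowing fractional choices, the relaxed optimum would be about 31.0, but servers are indivisible.
node-K + node-B: power draw 13 + 4 = 17 ≤ 20, throughput 5 + 15 = 20.
node-C + node-B: power draw 11 + 4 = 15 ≤ 20, throughput 14 + 15 = 29.
node-J + node-B: power draw 10 + 4 = 14 ≤ 20, throughput 4 + 15 = 19.
Best is node-C and node-B with total throughput 29.

29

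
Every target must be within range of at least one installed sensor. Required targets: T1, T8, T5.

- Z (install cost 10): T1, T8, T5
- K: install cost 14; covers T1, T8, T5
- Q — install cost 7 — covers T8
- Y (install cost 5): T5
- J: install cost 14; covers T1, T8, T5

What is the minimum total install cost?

10

Z alone covers T1, T8, T5 — every target.
Total install cost: 10.
No cover costs less than 10.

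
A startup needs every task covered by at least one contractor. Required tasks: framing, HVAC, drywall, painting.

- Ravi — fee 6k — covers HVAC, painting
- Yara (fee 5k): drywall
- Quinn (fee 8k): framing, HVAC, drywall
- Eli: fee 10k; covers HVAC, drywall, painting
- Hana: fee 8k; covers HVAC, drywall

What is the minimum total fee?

14

Choose Ravi and Quinn: together they cover framing, HVAC, drywall, painting — every task.
Total fee: 6 + 8 = 14.
No cover costs less than 14.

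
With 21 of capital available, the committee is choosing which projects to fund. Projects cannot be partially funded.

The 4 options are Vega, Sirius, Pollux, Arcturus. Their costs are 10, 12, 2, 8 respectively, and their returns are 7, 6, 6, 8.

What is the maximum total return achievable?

This is a 0-1 knapsack instance.
Allowing fractional choices, the relaxed optimum would be about 21.5, but projects are indivisible.
Vega + Pollux + Arcturus: cost 10 + 2 + 8 = 20 ≤ 21, return 7 + 6 + 8 = 21.
Pollux + Arcturus: cost 2 + 8 = 10 ≤ 21, return 6 + 8 = 14.
Vega + Arcturus: cost 10 + 8 = 18 ≤ 21, return 7 + 8 = 15.
Best is Vega, Pollux, and Arcturus with total return 21.

21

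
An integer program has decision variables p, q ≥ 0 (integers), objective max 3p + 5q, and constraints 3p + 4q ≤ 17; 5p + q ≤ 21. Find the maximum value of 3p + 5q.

20

Relaxing integrality, the LP optimum is 21.25 at (p,q) = (0, 4.25), which is not an integer point.
(p,q)=(0,4): 3·0+4·4=16≤17, 5·0+1·4=4≤21, objective 20.
(p,q)=(1,3): 3·1+4·3=15≤17, 5·1+1·3=8≤21, objective 18.
Maximum is 20 at (p,q)=(0,4).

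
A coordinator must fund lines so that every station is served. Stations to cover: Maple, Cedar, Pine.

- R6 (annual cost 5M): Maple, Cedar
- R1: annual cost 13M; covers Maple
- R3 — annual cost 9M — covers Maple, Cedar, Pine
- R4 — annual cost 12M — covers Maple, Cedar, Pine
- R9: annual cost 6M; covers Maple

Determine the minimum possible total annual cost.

9

R3 alone covers Maple, Cedar, Pine — every station.
Total annual cost: 9.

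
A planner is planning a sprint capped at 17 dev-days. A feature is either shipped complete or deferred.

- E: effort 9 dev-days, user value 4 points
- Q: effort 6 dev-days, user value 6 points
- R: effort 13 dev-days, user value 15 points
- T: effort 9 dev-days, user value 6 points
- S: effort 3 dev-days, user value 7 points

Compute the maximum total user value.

22

R + S: effort 13 + 3 = 16 ≤ 17, user value 15 + 7 = 22.
R: effort 13 ≤ 17, user value 15.
Best is R and S with total user value 22.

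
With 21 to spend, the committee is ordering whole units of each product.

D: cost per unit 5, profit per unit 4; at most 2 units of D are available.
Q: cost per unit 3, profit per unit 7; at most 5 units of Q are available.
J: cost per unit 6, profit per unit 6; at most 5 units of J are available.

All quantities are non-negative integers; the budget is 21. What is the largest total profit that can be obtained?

5×Q and 1×J: cost 21 ≤ 21, profit 5·7 + 1·6 = 41.
1×D and 5×Q: cost 20 ≤ 21, profit 1·4 + 5·7 = 39.
Best is 41.

41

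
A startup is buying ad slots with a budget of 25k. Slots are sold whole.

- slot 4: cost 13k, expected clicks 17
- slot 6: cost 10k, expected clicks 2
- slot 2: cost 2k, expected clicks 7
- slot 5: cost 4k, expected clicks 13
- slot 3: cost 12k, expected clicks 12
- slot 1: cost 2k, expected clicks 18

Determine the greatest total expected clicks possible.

Allowing fractional choices, the relaxed optimum would be about 59.0, but ad slots are indivisible.
slot 2 + slot 5 + slot 3 + slot 1: cost 2 + 4 + 12 + 2 = 20 ≤ 25, expected clicks 7 + 13 + 12 + 18 = 50.
slot 4 + slot 5 + slot 1: cost 13 + 4 + 2 = 19 ≤ 25, expected clicks 17 + 13 + 18 = 48.
slot 4 + slot 2 + slot 5 + slot 1: cost 13 + 2 + 4 + 2 = 21 ≤ 25, expected clicks 17 + 7 + 13 + 18 = 55.
Best is slot 4, slot 2, slot 5, and slot 1 with total expected clicks 55.

55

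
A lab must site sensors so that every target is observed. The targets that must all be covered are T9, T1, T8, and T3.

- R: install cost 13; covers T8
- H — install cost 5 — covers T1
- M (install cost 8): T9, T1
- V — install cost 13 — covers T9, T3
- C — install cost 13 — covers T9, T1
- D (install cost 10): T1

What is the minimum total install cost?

31

The greedy cost-per-new-target heuristic would pick M, R, and V for 34, but a cheaper cover exists.
Choose R, H, and V: together they cover T9, T1, T8, T3 — every target.
Total install cost: 13 + 5 + 13 = 31.
No cover costs less than 31.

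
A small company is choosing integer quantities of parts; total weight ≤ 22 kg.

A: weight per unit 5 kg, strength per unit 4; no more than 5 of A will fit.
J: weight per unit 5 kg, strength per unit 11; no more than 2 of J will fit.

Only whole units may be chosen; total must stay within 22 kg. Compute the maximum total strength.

J has the best ratio (11/5); taking only J gives at most 2×11 = 22 (stopped by the supply cap of 2).
Mixing does better — 2×A and 2×J: weight 20 ≤ 22, strength 2·4 + 2·11 = 30.

30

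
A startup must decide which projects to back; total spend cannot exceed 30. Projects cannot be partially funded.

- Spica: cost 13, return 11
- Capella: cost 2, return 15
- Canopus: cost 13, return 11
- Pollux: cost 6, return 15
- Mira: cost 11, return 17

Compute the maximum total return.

Spica + Capella + Mira: cost 13 + 2 + 11 = 26 ≤ 30, return 11 + 15 + 17 = 43.
Capella + Pollux + Mira: cost 2 + 6 + 11 = 19 ≤ 30, return 15 + 15 + 17 = 47.
Capella + Canopus + Mira: cost 2 + 13 + 11 = 26 ≤ 30, return 15 + 11 + 17 = 43.
Best is Capella, Pollux, and Mira with total return 47.

47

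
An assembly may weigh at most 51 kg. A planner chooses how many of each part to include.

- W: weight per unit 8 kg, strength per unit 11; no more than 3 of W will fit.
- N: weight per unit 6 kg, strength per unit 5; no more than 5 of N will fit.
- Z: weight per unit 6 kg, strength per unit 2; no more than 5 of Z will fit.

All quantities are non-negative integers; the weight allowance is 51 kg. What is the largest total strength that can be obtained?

3×W and 4×N: weight 48 ≤ 51, strength 3·11 + 4·5 = 53.
3×W, 3×N, and 1×Z: weight 48 ≤ 51, strength 3·11 + 3·5 + 1·2 = 50.
Best is 53.

53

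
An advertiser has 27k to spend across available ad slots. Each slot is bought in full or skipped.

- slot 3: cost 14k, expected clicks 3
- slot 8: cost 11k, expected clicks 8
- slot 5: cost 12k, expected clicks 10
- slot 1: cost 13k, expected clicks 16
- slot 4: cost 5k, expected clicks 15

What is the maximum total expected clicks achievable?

Allowing fractional choices, the relaxed optimum would be about 38.5, but ad slots are indivisible.
slot 5 + slot 4: cost 12 + 5 = 17 ≤ 27, expected clicks 10 + 15 = 25.
slot 1 + slot 4: cost 13 + 5 = 18 ≤ 27, expected clicks 16 + 15 = 31.
slot 5 + slot 1: cost 12 + 13 = 25 ≤ 27, expected clicks 10 + 16 = 26.
Best is slot 1 and slot 4 with total expected clicks 31.

31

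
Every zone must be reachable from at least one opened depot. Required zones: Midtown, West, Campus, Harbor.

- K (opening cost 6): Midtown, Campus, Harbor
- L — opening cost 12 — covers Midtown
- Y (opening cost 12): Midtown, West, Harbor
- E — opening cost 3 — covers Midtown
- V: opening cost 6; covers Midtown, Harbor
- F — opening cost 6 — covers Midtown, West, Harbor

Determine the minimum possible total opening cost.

12

Choose K and F: together they cover Midtown, West, Campus, Harbor — every zone.
Total opening cost: 6 + 6 = 12.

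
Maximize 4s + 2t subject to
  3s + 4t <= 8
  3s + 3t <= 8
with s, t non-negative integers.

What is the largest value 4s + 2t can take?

The continuous relaxation peaks at (2.67, 0) with value 10.67; rounding to a feasible lattice point costs some objective.
(s,t)=(2,0): 3·2+4·0=6≤8, 3·2+3·0=6≤8, objective 8.
(s,t)=(1,1): 3·1+4·1=7≤8, 3·1+3·1=6≤8, objective 6.
(s,t)=(1,0): 3·1+4·0=3≤8, 3·1+3·0=3≤8, objective 4.
Maximum is 8 at (s,t)=(2,0).

8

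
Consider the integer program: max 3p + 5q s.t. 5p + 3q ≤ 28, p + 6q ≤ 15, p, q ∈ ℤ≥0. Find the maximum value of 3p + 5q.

20

Relaxing integrality, the LP optimum is 22.37 at (p,q) = (4.56, 1.74), which is not an integer point.
(p,q)=(5,1): 5·5+3·1=28≤28, 1·5+6·1=11≤15, objective 20.
(p,q)=(3,2): 5·3+3·2=21≤28, 1·3+6·2=15≤15, objective 19.
(p,q)=(4,1): 5·4+3·1=23≤28, 1·4+6·1=10≤15, objective 17.
No feasible integer point exceeds 20.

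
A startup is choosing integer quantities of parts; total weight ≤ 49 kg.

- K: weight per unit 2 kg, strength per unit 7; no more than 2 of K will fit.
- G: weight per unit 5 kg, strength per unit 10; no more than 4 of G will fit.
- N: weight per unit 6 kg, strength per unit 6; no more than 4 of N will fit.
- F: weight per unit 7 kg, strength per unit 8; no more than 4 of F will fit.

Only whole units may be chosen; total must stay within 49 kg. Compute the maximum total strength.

80

K has the best ratio (7/2); taking only K gives at most 2×7 = 14 (stopped by the supply cap of 2).
Mixing does better — 2×K, 4×G, 3×N, and 1×F: weight 49 ≤ 49, strength 2·7 + 4·10 + 3·6 + 1·8 = 80.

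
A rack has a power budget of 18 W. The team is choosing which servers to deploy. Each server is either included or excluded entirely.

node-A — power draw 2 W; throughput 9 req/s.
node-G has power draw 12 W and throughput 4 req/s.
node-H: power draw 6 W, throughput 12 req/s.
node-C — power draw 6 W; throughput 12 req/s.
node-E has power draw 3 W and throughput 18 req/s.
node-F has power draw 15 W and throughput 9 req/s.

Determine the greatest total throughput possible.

Treat it as a binary knapsack problem.
Allowing fractional choices, the relaxed optimum would be about 51.6, but servers are indivisible.
node-A + node-H + node-E: power draw 2 + 6 + 3 = 11 ≤ 18, throughput 9 + 12 + 18 = 39.
node-H + node-C + node-E: power draw 6 + 6 + 3 = 15 ≤ 18, throughput 12 + 12 + 18 = 42.
node-A + node-H + node-C + node-E: power draw 2 + 6 + 6 + 3 = 17 ≤ 18, throughput 9 + 12 + 12 + 18 = 51.
Best is node-A, node-H, node-C, and node-E with total throughput 51.

51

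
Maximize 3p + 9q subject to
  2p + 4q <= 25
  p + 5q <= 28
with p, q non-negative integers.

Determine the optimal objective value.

(p,q)=(2,5): 2·2+4·5=24≤25, 1·2+5·5=27≤28, objective 51.
(p,q)=(1,5): 2·1+4·5=22≤25, 1·1+5·5=26≤28, objective 48.
(p,q)=(3,4): 2·3+4·4=22≤25, 1·3+5·4=23≤28, objective 45.
(p,q)=(2,4): 2·2+4·4=20≤25, 1·2+5·4=22≤28, objective 42.
No feasible integer point exceeds 51.

51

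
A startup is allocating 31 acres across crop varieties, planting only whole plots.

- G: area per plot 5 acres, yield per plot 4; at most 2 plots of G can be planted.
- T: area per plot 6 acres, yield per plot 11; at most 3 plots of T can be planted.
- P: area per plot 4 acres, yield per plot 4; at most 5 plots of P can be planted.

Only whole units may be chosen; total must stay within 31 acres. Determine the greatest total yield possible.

45

3×T and 3×P: area 30 ≤ 31, yield 3·11 + 3·4 = 45.
1×G, 3×T, and 2×P: area 31 ≤ 31, yield 1·4 + 3·11 + 2·4 = 45.
Best is 45.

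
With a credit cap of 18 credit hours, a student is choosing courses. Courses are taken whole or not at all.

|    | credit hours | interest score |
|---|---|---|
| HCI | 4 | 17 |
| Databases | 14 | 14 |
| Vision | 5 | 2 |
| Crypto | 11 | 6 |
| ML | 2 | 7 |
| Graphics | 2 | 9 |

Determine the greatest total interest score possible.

35

HCI + Vision + ML + Graphics: credit hours 4 + 5 + 2 + 2 = 13 ≤ 18, interest score 17 + 2 + 7 + 9 = 35.
HCI + ML + Graphics: credit hours 4 + 2 + 2 = 8 ≤ 18, interest score 17 + 7 + 9 = 33.
Best is HCI, Vision, ML, and Graphics with total interest score 35.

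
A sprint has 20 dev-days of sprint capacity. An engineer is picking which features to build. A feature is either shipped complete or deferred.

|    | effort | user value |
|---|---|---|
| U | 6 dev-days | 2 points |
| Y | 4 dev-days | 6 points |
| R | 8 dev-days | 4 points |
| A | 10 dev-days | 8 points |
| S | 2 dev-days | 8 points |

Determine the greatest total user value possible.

22

R + A + S: effort 8 + 10 + 2 = 20 ≤ 20, user value 4 + 8 + 8 = 20.
U + Y + R + S: effort 6 + 4 + 8 + 2 = 20 ≤ 20, user value 2 + 6 + 4 + 8 = 20.
Y + A + S: effort 4 + 10 + 2 = 16 ≤ 20, user value 6 + 8 + 8 = 22.
Best is Y, A, and S with total user value 22.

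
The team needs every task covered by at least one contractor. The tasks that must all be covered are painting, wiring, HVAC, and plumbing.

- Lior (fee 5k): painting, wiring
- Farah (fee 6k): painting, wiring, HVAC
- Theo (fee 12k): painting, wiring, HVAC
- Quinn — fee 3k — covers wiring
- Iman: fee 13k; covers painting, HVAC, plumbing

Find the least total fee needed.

16

Choose Quinn and Iman: together they cover painting, wiring, HVAC, plumbing — every task.
Total fee: 3 + 13 = 16.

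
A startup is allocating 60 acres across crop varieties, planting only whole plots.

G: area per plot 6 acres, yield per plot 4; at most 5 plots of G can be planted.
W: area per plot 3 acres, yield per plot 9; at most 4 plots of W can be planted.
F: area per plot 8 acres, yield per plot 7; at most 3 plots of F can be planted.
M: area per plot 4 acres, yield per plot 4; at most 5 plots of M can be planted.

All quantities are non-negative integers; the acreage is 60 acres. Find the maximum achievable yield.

78

Take 2×G, 4×W, 2×F, and 5×M: area 60 ≤ 60, yield 2·4 + 4·9 + 2·7 + 5·4 = 78.
W has the best ratio (9/3) and is taken to its limit of 4; remaining capacity is filled optimally with the others.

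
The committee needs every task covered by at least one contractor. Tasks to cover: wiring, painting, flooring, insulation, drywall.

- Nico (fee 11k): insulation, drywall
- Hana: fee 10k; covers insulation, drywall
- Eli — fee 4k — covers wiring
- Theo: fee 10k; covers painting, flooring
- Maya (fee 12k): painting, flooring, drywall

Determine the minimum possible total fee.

24

This is a weighted set-cover instance.
The greedy cost-per-new-task heuristic would pick Eli, Maya, and Hana for 26, but a cheaper cover exists.
Choose Hana, Eli, and Theo: together they cover wiring, painting, flooring, insulation, drywall — every task.
Total fee: 10 + 4 + 10 = 24.
No cover costs less than 24.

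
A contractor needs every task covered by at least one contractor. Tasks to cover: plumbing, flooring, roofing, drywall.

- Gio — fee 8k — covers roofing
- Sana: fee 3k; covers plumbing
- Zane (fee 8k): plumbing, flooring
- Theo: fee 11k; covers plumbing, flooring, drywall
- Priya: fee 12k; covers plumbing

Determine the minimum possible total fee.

19

This is a weighted set-cover instance.
The greedy cost-per-new-task heuristic would pick Sana, Theo, and Gio for 22, but a cheaper cover exists.
Choose Gio and Theo: together they cover plumbing, flooring, roofing, drywall — every task.
Total fee: 8 + 11 = 19.
No cover costs less than 19.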